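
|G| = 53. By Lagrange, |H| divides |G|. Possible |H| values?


Lagrange's theorem: |H| divides |G|
|G| = 53
Divisors of 53: 1, 53

Possible subgroup orders: {1, 53}


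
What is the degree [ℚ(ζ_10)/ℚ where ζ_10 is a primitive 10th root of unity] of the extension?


[ℚ(ζ_n):ℚ] = deg Φ_n(x) = φ(n). Here φ(10) = 4

[ℚ(ζ_10)/ℚ where ζ_10 is a primitive 10th root of unity] = 4


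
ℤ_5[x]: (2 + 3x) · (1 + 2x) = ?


Expand and collect like terms; reduce coefficients mod 5:
x^0: 2·1 = 2 ≡ 2 (mod 5)
x^1: 2·2 + 3·1 = 7 ≡ 2 (mod 5)
x^2: 3·2 = 6 ≡ 1 (mod 5)
Result: 2 + 2x + x^2

f · g = 2 + 2x + x^2


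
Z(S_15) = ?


Z(G) = {g ∈ G | gx = xg for all x ∈ G}
S_n is non-abelian for n ≥ 3; Z(S_15) is trivial

Z(S_15) = {e}


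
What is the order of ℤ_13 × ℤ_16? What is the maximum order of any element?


|ℤ_13 × ℤ_16| = 13 × 16 = 208
Max element order = lcm(13,16) = 208
Cyclic? Yes (gcd=1)

|ℤ_13×ℤ_16| = 208, max element order = 208


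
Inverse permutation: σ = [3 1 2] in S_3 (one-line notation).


To find σ⁻¹, swap domain and range:
σ(1) = 3 → σ⁻¹(3) = 1
σ(2) = 1 → σ⁻¹(1) = 2
σ(3) = 2 → σ⁻¹(2) = 3

σ⁻¹ = [2 3 1]


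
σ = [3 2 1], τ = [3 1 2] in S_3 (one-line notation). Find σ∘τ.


σ∘τ: apply τ first, then σ
1 →τ 3 →σ 1
2 →τ 1 →σ 3
3 →τ 2 →σ 2

σ∘τ = [1 3 2]


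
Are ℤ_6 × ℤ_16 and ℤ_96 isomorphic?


Comparing ℤ_6 × ℤ_16 and ℤ_96:
gcd(6,16) = 2 ≠ 1. Max element order in ℤ_6×ℤ_16 is lcm(6,16) = 48 < 96, so it has no element of order 96

No, ℤ_6 × ℤ_16 ≇ ℤ_96


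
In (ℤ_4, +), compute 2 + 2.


Operation: addition mod 4
2 + 2 = (a + b) mod 4 with a = 2, b = 2

2 + 2 = 0


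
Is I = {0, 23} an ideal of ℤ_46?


Check ideal conditions for I = {0, 23} in ℤ_46:
(1) I is an additive subgroup? Yes
(2) For r ∈ ℤ_46 and a ∈ I: r·a ∈ I? Yes

Yes, I is an ideal of ℤ_46


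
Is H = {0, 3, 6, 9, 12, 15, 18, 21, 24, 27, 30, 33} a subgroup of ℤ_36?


Subgroup test for H = {0, 3, 6, 9, 12, 15, 18, 21, 24, 27, 30, 33} in (ℤ_36, +):
(1) 0 ∈ H? Yes
(2) Closure: for all a,b ∈ H, (a+b) mod 36 ∈ H? Yes
(3) Inverses: for all a ∈ H, -a mod 36 ∈ H? Yes

Yes, H is a subgroup of ℤ_36


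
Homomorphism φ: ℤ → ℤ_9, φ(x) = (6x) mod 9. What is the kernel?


Kernel = preimage of identity
ker(φ) = {x ∈ ℤ : 6x ≡ 0 (mod 9)}. gcd(6,9) = 3, so 6x ≡ 0 (mod 9) ⟺ x ≡ 0 (mod 9/3 = 3). Hence ker(φ) = 3ℤ

ker(φ) = 3ℤ


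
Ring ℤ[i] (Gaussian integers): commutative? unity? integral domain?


ℤ[i] is a commutative integral domain with unity 1 (in fact a Euclidean domain)
Commutative: Yes
Integral domain: Yes
Has unity: Yes

ℤ[i] (Gaussian integers): Commutative=Yes, Unity=Yes


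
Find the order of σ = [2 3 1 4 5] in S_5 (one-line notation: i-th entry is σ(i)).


Cycle decomposition: (1 2 3)
Cycle lengths: 3
Order = lcm(3) = 3

ord(σ) = 3


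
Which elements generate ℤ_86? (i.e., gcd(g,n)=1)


g generates ℤ_n iff gcd(g,n) = 1
Prime factors of 86: 2, 43
Generators are g ∈ {1,...,85} not divisible by any of these primes.
Generators: {1, 3, 5, 7, 9, 11, 13, 15, 17, 19, 21, 23, 25, 27, 29, 31, 33, 35, 37, 39, 41, 45, 47, 49, 51, 53, 55, 57, 59, 61, 63, 65, 67, 69, 71, 73, 75, 77, 79, 81, 83, 85}
Number of generators = φ(86) = 42

Generators of ℤ_86 = {1, 3, 5, 7, 9, 11, 13, 15, 17, 19, 21, 23, 25, 27, 29, 31, 33, 35, 37, 39, 41, 45, 47, 49, 51, 53, 55, 57, 59, 61, 63, 65, 67, 69, 71, 73, 75, 77, 79, 81, 83, 85}


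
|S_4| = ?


|S_n| = n! (number of permutations of n symbols)
|S_4| = 4! = 24

|S_4| = 24


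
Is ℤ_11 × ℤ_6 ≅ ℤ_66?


Comparing ℤ_11 × ℤ_6 and ℤ_66:
gcd(11,6) = 1, so ℤ_11 × ℤ_6 ≅ ℤ_66 (CRT)

Yes, ℤ_11 × ℤ_6 ≅ ℤ_66


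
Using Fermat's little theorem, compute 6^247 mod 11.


Fermat's little theorem: if p is prime and gcd(a,p)=1, then a^(p-1) ≡ 1 (mod p)
p = 11 is prime, gcd(6,11) = 1
Reduce exponent: 247 mod 10 = 7
So 6^247 ≡ 6^7 (mod 11)
6^7 mod 11 = 8

6^247 ≡ 8 (mod 11)


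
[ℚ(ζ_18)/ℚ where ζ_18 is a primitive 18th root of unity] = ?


[ℚ(ζ_n):ℚ] = deg Φ_n(x) = φ(n). Here φ(18) = 6

[ℚ(ζ_18)/ℚ where ζ_18 is a primitive 18th root of unity] = 6


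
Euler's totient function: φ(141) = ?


Factor n: 141 = 3 × 47
φ(n) = n · ∏(1 - 1/p) over distinct primes p | n
φ(141) = 141 · (1 - 1/3) · (1 - 1/47) = 92

φ(141) = 92


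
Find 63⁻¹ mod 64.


Use the extended Euclidean algorithm to write 1 = 63·s + 64·t; then s mod 64 is the inverse.
Euclidean algorithm:
  63 = 0·64 + 63
  64 = 1·63 + 1
  63 = 63·1 + 0
gcd(63,64) = 1
Back-substitution gives: 63·(-1) + 64·(1) = 1
So 63⁻¹ ≡ -1 ≡ 63 (mod 64)
Check: 63 × 63 = 3969 ≡ 1 (mod 64) ✓

63⁻¹ ≡ 63 (mod 64)


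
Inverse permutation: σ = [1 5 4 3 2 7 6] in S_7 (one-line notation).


To find σ⁻¹, swap domain and range:
σ(1) = 1 → σ⁻¹(1) = 1
σ(2) = 5 → σ⁻¹(5) = 2
σ(3) = 4 → σ⁻¹(4) = 3
σ(4) = 3 → σ⁻¹(3) = 4
σ(5) = 2 → σ⁻¹(2) = 5
σ(6) = 7 → σ⁻¹(7) = 6
σ(7) = 6 → σ⁻¹(6) = 7

σ⁻¹ = [1 5 4 3 2 7 6]


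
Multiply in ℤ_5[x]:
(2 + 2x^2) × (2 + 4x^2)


Expand and collect like terms; reduce coefficients mod 5:
x^0: 2·2 = 4 ≡ 4 (mod 5)
x^1: 2·0 + 0·2 = 0 ≡ 0 (mod 5)
x^2: 2·4 + 0·0 + 2·2 = 12 ≡ 2 (mod 5)
x^3: 0·4 + 2·0 = 0 ≡ 0 (mod 5)
x^4: 2·4 = 8 ≡ 3 (mod 5)
Result: 4 + 2x^2 + 3x^4

f · g = 4 + 2x^2 + 3x^4


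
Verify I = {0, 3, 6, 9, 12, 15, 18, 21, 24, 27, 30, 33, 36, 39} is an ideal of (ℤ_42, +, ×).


Check ideal conditions for I = {0, 3, 6, 9, 12, 15, 18, 21, 24, 27, 30, 33, 36, 39} in ℤ_42:
(1) I is an additive subgroup? Yes
(2) For r ∈ ℤ_42 and a ∈ I: r·a ∈ I? Yes

Yes, I is an ideal of ℤ_42


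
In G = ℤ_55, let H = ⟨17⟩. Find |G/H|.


|⟨17⟩| = n / gcd(17, 55) = 55 / 1 = 55
H is normal (ℤ_55 is abelian).
|G/H| = |G| / |H| = 55 / 55 = 1

|G/H| = 1


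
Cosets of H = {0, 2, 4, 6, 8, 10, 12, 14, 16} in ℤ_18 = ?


H = {0, 2, 4, 6, 8, 10, 12, 14, 16}, |H| = 9
Number of cosets = |G|/|H| = 18/9 = 2
0 + H = {0, 2, 4, 6, 8, 10, 12, 14, 16}
1 + H = {1, 3, 5, 7, 9, 11, 13, 15, 17}

Cosets: 0+H={0,2,4,6,8,10,12,14,16}; 1+H={1,3,5,7,9,11,13,15,17}


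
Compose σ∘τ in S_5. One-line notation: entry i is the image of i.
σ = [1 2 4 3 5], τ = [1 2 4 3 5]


σ∘τ: apply τ first, then σ
1 →τ 1 →σ 1
2 →τ 2 →σ 2
3 →τ 4 →σ 3
4 →τ 3 →σ 4
5 →τ 5 →σ 5

σ∘τ = [1 2 3 4 5]


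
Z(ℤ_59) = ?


Z(G) = {g ∈ G | gx = xg for all x ∈ G}
ℤ_59 is abelian, so Z(G) = G

Z(ℤ_59) = ℤ_59


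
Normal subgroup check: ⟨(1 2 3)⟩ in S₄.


H = ⟨(1 2 3)⟩ in S₄
(1 4)(1 2 3)(1 4)⁻¹ = (4 2 3) ∉ ⟨(1 2 3)⟩

No, not a normal subgroup


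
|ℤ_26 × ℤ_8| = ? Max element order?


|ℤ_26 × ℤ_8| = 26 × 8 = 208
Max element order = lcm(26,8) = 104
Cyclic? No (gcd=2)

|ℤ_26×ℤ_8| = 208, max element order = 104


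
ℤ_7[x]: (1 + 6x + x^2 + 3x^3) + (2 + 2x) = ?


Add coefficients mod 7:
x^0: 1 + 2 = 3 (mod 7)
x^1: 6 + 2 = 1 (mod 7)
x^2: 1 + 0 = 1 (mod 7)
x^3: 3 + 0 = 3 (mod 7)
Result: 3 + x + x^2 + 3x^3

f + g = 3 + x + x^2 + 3x^3


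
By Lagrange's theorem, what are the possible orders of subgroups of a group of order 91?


Lagrange's theorem: |H| divides |G|
|G| = 91
Divisors of 91: 1, 7, 13, 91

Possible subgroup orders: {1, 7, 13, 91}


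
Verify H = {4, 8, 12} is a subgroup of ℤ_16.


Subgroup test for H = {4, 8, 12} in (ℤ_16, +):
(1) 0 ∈ H? No
(2) Closure: for all a,b ∈ H, (a+b) mod 16 ∈ H? No  [counterexample: 4 + 12 = 0 ∉ H]
(3) Inverses: for all a ∈ H, -a mod 16 ∈ H? Yes

No, H is not a subgroup of ℤ_16


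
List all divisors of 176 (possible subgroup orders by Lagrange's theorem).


Lagrange's theorem: |H| divides |G|
|G| = 176
Divisors of 176: 1, 2, 4, 8, 11, 16, 22, 44, 88, 176

Possible subgroup orders: {1, 2, 4, 8, 11, 16, 22, 44, 88, 176}


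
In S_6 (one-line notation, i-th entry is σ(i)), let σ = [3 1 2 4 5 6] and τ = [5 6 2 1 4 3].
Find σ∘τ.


σ∘τ: apply τ first, then σ
1 →τ 5 →σ 5
2 →τ 6 →σ 6
3 →τ 2 →σ 1
4 →τ 1 →σ 3
5 →τ 4 →σ 4
6 →τ 3 →σ 2

σ∘τ = [5 6 1 3 4 2]


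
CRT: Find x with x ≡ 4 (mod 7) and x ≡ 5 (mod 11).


m₁ = 7, m₂ = 11, gcd = 1, so CRT applies. M = m₁·m₂ = 77
Let M₁ = M/m₁ = 11, M₂ = M/m₂ = 7
Find y₁ ≡ M₁⁻¹ (mod m₁): 11⁻¹ ≡ 2 (mod 7)
Find y₂ ≡ M₂⁻¹ (mod m₂): 7⁻¹ ≡ 8 (mod 11)
x = a₁·M₁·y₁ + a₂·M₂·y₂ = 4·11·2 + 5·7·8 = 368
Reduce mod 77: x ≡ 60
Check: 60 mod 7 = 4 ✓, 60 mod 11 = 5 ✓

x ≡ 60 (mod 77)


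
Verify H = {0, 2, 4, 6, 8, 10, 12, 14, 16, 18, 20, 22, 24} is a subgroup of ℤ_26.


Subgroup test for H = {0, 2, 4, 6, 8, 10, 12, 14, 16, 18, 20, 22, 24} in (ℤ_26, +):
(1) 0 ∈ H? Yes
(2) Closure: for all a,b ∈ H, (a+b) mod 26 ∈ H? Yes
(3) Inverses: for all a ∈ H, -a mod 26 ∈ H? Yes

Yes, H is a subgroup of ℤ_26


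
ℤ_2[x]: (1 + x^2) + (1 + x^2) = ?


Add coefficients mod 2:
x^0: 1 + 1 = 0 (mod 2)
x^1: 0 + 0 = 0 (mod 2)
x^2: 1 + 1 = 0 (mod 2)
Result: 0

f + g = 0


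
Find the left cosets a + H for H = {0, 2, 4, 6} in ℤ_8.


H = {0, 2, 4, 6}, |H| = 4
Number of cosets = |G|/|H| = 8/4 = 2
0 + H = {0, 2, 4, 6}
1 + H = {1, 3, 5, 7}

Cosets: 0+H={0,2,4,6}; 1+H={1,3,5,7}


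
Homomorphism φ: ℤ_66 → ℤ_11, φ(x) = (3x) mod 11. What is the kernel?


Kernel = preimage of identity
ker(φ) = {x ∈ ℤ_66 : 3x ≡ 0 (mod 11)}. Since 11 | 66, φ is well-defined. The kernel is the cyclic subgroup ⟨11⟩ of ℤ_66 (order 6), i.e. {0, 11, 22, 33, 44, 55}

ker(φ) = {0, 11, 22, 33, 44, 55}


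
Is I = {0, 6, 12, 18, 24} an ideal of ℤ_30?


Check ideal conditions for I = {0, 6, 12, 18, 24} in ℤ_30:
(1) I is an additive subgroup? Yes
(2) For r ∈ ℤ_30 and a ∈ I: r·a ∈ I? Yes

Yes, I is an ideal of ℤ_30


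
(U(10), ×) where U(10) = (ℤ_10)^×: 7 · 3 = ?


Operation: multiplication mod 10
7 · 3 = (a × b) mod 10 with a = 7, b = 3

7 · 3 = 1


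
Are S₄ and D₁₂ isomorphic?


Comparing S₄ and D₁₂:
S₄ has trivial center; D₁₂ has center {e, r⁶}

No, S₄ ≇ D₁₂


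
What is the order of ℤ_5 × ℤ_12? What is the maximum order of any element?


|ℤ_5 × ℤ_12| = 5 × 12 = 60
Max element order = lcm(5,12) = 60
Cyclic? Yes (gcd=1)

|ℤ_5×ℤ_12| = 60, max element order = 60


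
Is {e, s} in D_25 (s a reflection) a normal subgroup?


H = {e, s} in D_25 (s a reflection)
r·s·r⁻¹ = sr⁻² ≠ s for n ≥ 3, so {e, s} is not closed under conjugation

No, not a normal subgroup


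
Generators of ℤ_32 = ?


g generates ℤ_n iff gcd(g,n) = 1
Prime factors of 32: 2
Generators are g ∈ {1,...,31} not divisible by any of these primes.
Generators: {1, 3, 5, 7, 9, 11, 13, 15, 17, 19, 21, 23, 25, 27, 29, 31}
Number of generators = φ(32) = 16

Generators of ℤ_32 = {1, 3, 5, 7, 9, 11, 13, 15, 17, 19, 21, 23, 25, 27, 29, 31}


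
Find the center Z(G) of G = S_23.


Z(G) = {g ∈ G | gx = xg for all x ∈ G}
S_n is non-abelian for n ≥ 3; Z(S_23) is trivial

Z(S_23) = {e}


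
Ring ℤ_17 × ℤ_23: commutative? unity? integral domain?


Direct product ring; commutative with unity (1,1); but (1,0)·(0,1) = (0,0) gives zero divisors, so not an integral domain
Commutative: Yes
Integral domain: No
Has unity: Yes

ℤ_17 × ℤ_23: Commutative=Yes, Unity=Yes


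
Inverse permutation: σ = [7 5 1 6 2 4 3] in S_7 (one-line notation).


To find σ⁻¹, swap domain and range:
σ(1) = 7 → σ⁻¹(7) = 1
σ(2) = 5 → σ⁻¹(5) = 2
σ(3) = 1 → σ⁻¹(1) = 3
σ(4) = 6 → σ⁻¹(6) = 4
σ(5) = 2 → σ⁻¹(2) = 5
σ(6) = 4 → σ⁻¹(4) = 6
σ(7) = 3 → σ⁻¹(3) = 7

σ⁻¹ = [3 5 7 6 2 4 1]


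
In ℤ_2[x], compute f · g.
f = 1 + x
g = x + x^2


Expand and collect like terms; reduce coefficients mod 2:
x^0: 1·0 = 0 ≡ 0 (mod 2)
x^1: 1·1 + 1·0 = 1 ≡ 1 (mod 2)
x^2: 1·1 + 1·1 = 2 ≡ 0 (mod 2)
x^3: 1·1 = 1 ≡ 1 (mod 2)
Result: x + x^3

f · g = x + x^3


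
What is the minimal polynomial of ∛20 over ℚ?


∛20 satisfies x³ - 20 = 0, irreducible over ℚ (no rational root; 20 is not a perfect cube)

Minimal polynomial: x³ - 20


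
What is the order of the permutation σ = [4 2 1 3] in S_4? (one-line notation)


Cycle decomposition: (1 4 3)
Cycle lengths: 3
Order = lcm(3) = 3

ord(σ) = 3


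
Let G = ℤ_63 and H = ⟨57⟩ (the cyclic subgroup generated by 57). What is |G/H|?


|⟨57⟩| = n / gcd(57, 63) = 63 / 3 = 21
H is normal (ℤ_63 is abelian).
|G/H| = |G| / |H| = 63 / 21 = 3

|G/H| = 3


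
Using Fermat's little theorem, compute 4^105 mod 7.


Fermat's little theorem: if p is prime and gcd(a,p)=1, then a^(p-1) ≡ 1 (mod p)
p = 7 is prime, gcd(4,7) = 1
Reduce exponent: 105 mod 6 = 3
So 4^105 ≡ 4^3 (mod 7)
4^3 mod 7 = 1

4^105 ≡ 1 (mod 7)


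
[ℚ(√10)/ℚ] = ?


√10 has minimal polynomial x² - 10 (irreducible over ℚ since 10 is squarefree)

[ℚ(√10)/ℚ] = 2


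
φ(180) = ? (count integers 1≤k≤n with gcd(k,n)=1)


Factor n: 180 = 2^2 × 3^2 × 5
φ(n) = n · ∏(1 - 1/p) over distinct primes p | n
φ(180) = 180 · (1 - 1/2) · (1 - 1/3) · (1 - 1/5) = 48

φ(180) = 48


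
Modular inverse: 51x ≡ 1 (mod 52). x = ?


Use the extended Euclidean algorithm to write 1 = 51·s + 52·t; then s mod 52 is the inverse.
Euclidean algorithm:
  51 = 0·52 + 51
  52 = 1·51 + 1
  51 = 51·1 + 0
gcd(51,52) = 1
Back-substitution gives: 51·(-1) + 52·(1) = 1
So 51⁻¹ ≡ -1 ≡ 51 (mod 52)
Check: 51 × 51 = 2601 ≡ 1 (mod 52) ✓

51⁻¹ ≡ 51 (mod 52)


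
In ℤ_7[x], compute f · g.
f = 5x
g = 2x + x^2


Expand and collect like terms; reduce coefficients mod 7:
x^0: 0·0 = 0 ≡ 0 (mod 7)
x^1: 0·2 + 5·0 = 0 ≡ 0 (mod 7)
x^2: 0·1 + 5·2 = 10 ≡ 3 (mod 7)
x^3: 5·1 = 5 ≡ 5 (mod 7)
Result: 3x^2 + 5x^3

f · g = 3x^2 + 5x^3


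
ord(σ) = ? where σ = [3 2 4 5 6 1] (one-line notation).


Cycle decomposition: (1 3 4 5 6)
Cycle lengths: 5
Order = lcm(5) = 5

ord(σ) = 5


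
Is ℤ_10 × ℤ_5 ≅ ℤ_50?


Comparing ℤ_10 × ℤ_5 and ℤ_50:
gcd(10,5) = 5 ≠ 1. Max element order in ℤ_10×ℤ_5 is lcm(10,5) = 10 < 50, so it has no element of order 50

No, ℤ_10 × ℤ_5 ≇ ℤ_50


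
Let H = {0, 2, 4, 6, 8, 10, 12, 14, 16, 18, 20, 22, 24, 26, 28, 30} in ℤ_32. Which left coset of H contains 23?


23 + H = {23 + h (mod 32) : h ∈ H}
23+0=23, 23+2=25, 23+4=27, 23+6=29, 23+8=31, 23+10=1, 23+12=3, 23+14=5, 23+16=7, 23+18=9, 23+20=11, 23+22=13, 23+24=15, 23+26=17, 23+28=19, 23+30=21
23 + H = {1, 3, 5, 7, 9, 11, 13, 15, 17, 19, 21, 23, 25, 27, 29, 31} = 1 + H

23 + H = {1, 3, 5, 7, 9, 11, 13, 15, 17, 19, 21, 23, 25, 27, 29, 31}


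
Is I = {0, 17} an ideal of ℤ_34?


Check ideal conditions for I = {0, 17} in ℤ_34:
(1) I is an additive subgroup? Yes
(2) For r ∈ ℤ_34 and a ∈ I: r·a ∈ I? Yes

Yes, I is an ideal of ℤ_34


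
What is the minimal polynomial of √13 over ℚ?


√13 satisfies x² - 13 = 0, irreducible over ℚ since 13 is squarefree

Minimal polynomial: x² - 13


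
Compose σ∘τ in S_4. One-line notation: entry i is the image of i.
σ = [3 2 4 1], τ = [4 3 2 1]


σ∘τ: apply τ first, then σ
1 →τ 4 →σ 1
2 →τ 3 →σ 4
3 →τ 2 →σ 2
4 →τ 1 →σ 3

σ∘τ = [1 4 2 3]


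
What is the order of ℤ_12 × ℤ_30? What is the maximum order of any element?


|ℤ_12 × ℤ_30| = 12 × 30 = 360
Max element order = lcm(12,30) = 60
Cyclic? No (gcd=6)

|ℤ_12×ℤ_30| = 360, max element order = 60


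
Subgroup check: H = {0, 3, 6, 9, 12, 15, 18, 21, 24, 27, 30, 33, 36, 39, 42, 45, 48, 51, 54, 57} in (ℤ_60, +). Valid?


Subgroup test for H = {0, 3, 6, 9, 12, 15, 18, 21, 24, 27, 30, 33, 36, 39, 42, 45, 48, 51, 54, 57} in (ℤ_60, +):
(1) 0 ∈ H? Yes
(2) Closure: for all a,b ∈ H, (a+b) mod 60 ∈ H? Yes
(3) Inverses: for all a ∈ H, -a mod 60 ∈ H? Yes

Yes, H is a subgroup of ℤ_60


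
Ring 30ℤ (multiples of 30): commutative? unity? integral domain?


30ℤ is a commutative ring under +,× but has no multiplicative identity (1 ∉ 30ℤ); it has no zero divisors, but without unity it is not an integral domain
Commutative: Yes
Integral domain: No
Has unity: No

30ℤ (multiples of 30): Commutative=Yes, Unity=No


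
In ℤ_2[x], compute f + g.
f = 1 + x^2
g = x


Add coefficients mod 2:
x^0: 1 + 0 = 1 (mod 2)
x^1: 0 + 1 = 1 (mod 2)
x^2: 1 + 0 = 1 (mod 2)
Result: 1 + x + x^2

f + g = 1 + x + x^2


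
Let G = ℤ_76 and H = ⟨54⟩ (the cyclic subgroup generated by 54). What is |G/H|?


|⟨54⟩| = n / gcd(54, 76) = 76 / 2 = 38
H is normal (ℤ_76 is abelian).
|G/H| = |G| / |H| = 76 / 38 = 2

|G/H| = 2


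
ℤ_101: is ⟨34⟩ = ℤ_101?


g generates ℤ_n iff gcd(g, n) = 1
gcd(34, 101) = 1
Since gcd = 1, 34 is a generator.

Yes, 34 generates ℤ_101


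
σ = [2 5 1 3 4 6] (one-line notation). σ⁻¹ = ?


To find σ⁻¹, swap domain and range:
σ(1) = 2 → σ⁻¹(2) = 1
σ(2) = 5 → σ⁻¹(5) = 2
σ(3) = 1 → σ⁻¹(1) = 3
σ(4) = 3 → σ⁻¹(3) = 4
σ(5) = 4 → σ⁻¹(4) = 5
σ(6) = 6 → σ⁻¹(6) = 6

σ⁻¹ = [3 1 4 5 2 6]


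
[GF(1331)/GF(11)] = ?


GF(1331) = GF(11^3), so the extension degree is 3

[GF(1331)/GF(11)] = 3


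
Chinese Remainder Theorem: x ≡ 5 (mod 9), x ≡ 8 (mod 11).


m₁ = 9, m₂ = 11, gcd = 1, so CRT applies. M = m₁·m₂ = 99
Let M₁ = M/m₁ = 11, M₂ = M/m₂ = 9
Find y₁ ≡ M₁⁻¹ (mod m₁): 11⁻¹ ≡ 5 (mod 9)
Find y₂ ≡ M₂⁻¹ (mod m₂): 9⁻¹ ≡ 5 (mod 11)
x = a₁·M₁·y₁ + a₂·M₂·y₂ = 5·11·5 + 8·9·5 = 635
Reduce mod 99: x ≡ 41
Check: 41 mod 9 = 5 ✓, 41 mod 11 = 8 ✓

x ≡ 41 (mod 99)


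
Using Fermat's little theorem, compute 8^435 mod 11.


Fermat's little theorem: if p is prime and gcd(a,p)=1, then a^(p-1) ≡ 1 (mod p)
p = 11 is prime, gcd(8,11) = 1
Reduce exponent: 435 mod 10 = 5
So 8^435 ≡ 8^5 (mod 11)
8^5 mod 11 = 10

8^435 ≡ 10 (mod 11)


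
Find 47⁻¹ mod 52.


Use the extended Euclidean algorithm to write 1 = 47·s + 52·t; then s mod 52 is the inverse.
Euclidean algorithm:
  47 = 0·52 + 47
  52 = 1·47 + 5
  47 = 9·5 + 2
  5 = 2·2 + 1
  2 = 2·1 + 0
gcd(47,52) = 1
Back-substitution gives: 47·(-21) + 52·(19) = 1
So 47⁻¹ ≡ -21 ≡ 31 (mod 52)
Check: 47 × 31 = 1457 ≡ 1 (mod 52) ✓

47⁻¹ ≡ 31 (mod 52)


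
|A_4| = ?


|A_n| = n!/2 (even permutations)
|A_4| = 4!/2 = 24/2 = 12

|A_4| = 12


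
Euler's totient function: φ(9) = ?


φ(n) = count of k ∈ {1,...,n} with gcd(k,n)=1
Coprimes to 9: {1, 2, 4, 5, 7, 8}
Count: 6

φ(9) = 6


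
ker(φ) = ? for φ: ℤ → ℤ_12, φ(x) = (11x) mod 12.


Kernel = preimage of identity
ker(φ) = {x ∈ ℤ : 11x ≡ 0 (mod 12)}. gcd(11,12) = 1, so 11x ≡ 0 (mod 12) ⟺ x ≡ 0 (mod 12/1 = 12). Hence ker(φ) = 12ℤ

ker(φ) = 12ℤ


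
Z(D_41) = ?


Z(G) = {g ∈ G | gx = xg for all x ∈ G}
For odd n, Z(D_n) = {e}: no nontrivial rotation commutes with all reflections

Z(D_41) = {e}


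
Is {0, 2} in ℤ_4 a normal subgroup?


H = {0, 2} in ℤ_4
ℤ_4 is abelian; every subgroup of an abelian group is normal

Yes, normal subgroup


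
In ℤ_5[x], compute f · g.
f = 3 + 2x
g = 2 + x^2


Expand and collect like terms; reduce coefficients mod 5:
x^0: 3·2 = 6 ≡ 1 (mod 5)
x^1: 3·0 + 2·2 = 4 ≡ 4 (mod 5)
x^2: 3·1 + 2·0 = 3 ≡ 3 (mod 5)
x^3: 2·1 = 2 ≡ 2 (mod 5)
Result: 1 + 4x + 3x^2 + 2x^3

f · g = 1 + 4x + 3x^2 + 2x^3


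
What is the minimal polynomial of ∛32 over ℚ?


∛32 satisfies x³ - 32 = 0, irreducible over ℚ (no rational root; 32 is not a perfect cube)

Minimal polynomial: x³ - 32


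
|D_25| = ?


|D_n| = 2n (n rotations and n reflections)
|D_25| = 2×25 = 50

|D_25| = 50


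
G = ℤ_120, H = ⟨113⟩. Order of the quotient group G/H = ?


|⟨113⟩| = n / gcd(113, 120) = 120 / 1 = 120
H is normal (ℤ_120 is abelian).
|G/H| = |G| / |H| = 120 / 120 = 1

|G/H| = 1


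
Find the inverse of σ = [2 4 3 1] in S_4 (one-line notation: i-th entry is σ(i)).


To find σ⁻¹, swap domain and range:
σ(1) = 2 → σ⁻¹(2) = 1
σ(2) = 4 → σ⁻¹(4) = 2
σ(3) = 3 → σ⁻¹(3) = 3
σ(4) = 1 → σ⁻¹(1) = 4

σ⁻¹ = [4 1 3 2]


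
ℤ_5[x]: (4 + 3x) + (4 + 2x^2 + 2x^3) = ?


Add coefficients mod 5:
x^0: 4 + 4 = 3 (mod 5)
x^1: 3 + 0 = 3 (mod 5)
x^2: 0 + 2 = 2 (mod 5)
x^3: 0 + 2 = 2 (mod 5)
Result: 3 + 3x + 2x^2 + 2x^3

f + g = 3 + 3x + 2x^2 + 2x^3


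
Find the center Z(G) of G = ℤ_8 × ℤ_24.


Z(G) = {g ∈ G | gx = xg for all x ∈ G}
Direct product of abelian groups is abelian, so Z(G) = G

Z(ℤ_8 × ℤ_24) = ℤ_8 × ℤ_24


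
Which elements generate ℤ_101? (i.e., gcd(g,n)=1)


g generates ℤ_n iff gcd(g,n) = 1
Prime factors of 101: 101
Generators are g ∈ {1,...,100} not divisible by any of these primes.
Generators: {1, 2, 3, 4, 5, 6, 7, 8, 9, 10, 11, 12, 13, 14, 15, 16, 17, 18, 19, 20, 21, 22, 23, 24, 25, 26, 27, 28, 29, 30, 31, 32, 33, 34, 35, 36, 37, 38, 39, 40, 41, 42, 43, 44, 45, 46, 47, 48, 49, 50, 51, 52, 53, 54, 55, 56, 57, 58, 59, 60, 61, 62, 63, 64, 65, 66, 67, 68, 69, 70, 71, 72, 73, 74, 75, 76, 77, 78, 79, 80, 81, 82, 83, 84, 85, 86, 87, 88, 89, 90, 91, 92, 93, 94, 95, 96, 97, 98, 99, 100}
Number of generators = φ(101) = 100

Generators of ℤ_101 = {1, 2, 3, 4, 5, 6, 7, 8, 9, 10, 11, 12, 13, 14, 15, 16, 17, 18, 19, 20, 21, 22, 23, 24, 25, 26, 27, 28, 29, 30, 31, 32, 33, 34, 35, 36, 37, 38, 39, 40, 41, 42, 43, 44, 45, 46, 47, 48, 49, 50, 51, 52, 53, 54, 55, 56, 57, 58, 59, 60, 61, 62, 63, 64, 65, 66, 67, 68, 69, 70, 71, 72, 73, 74, 75, 76, 77, 78, 79, 80, 81, 82, 83, 84, 85, 86, 87, 88, 89, 90, 91, 92, 93, 94, 95, 96, 97, 98, 99, 100}


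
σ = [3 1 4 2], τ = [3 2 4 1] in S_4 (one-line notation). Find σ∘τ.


σ∘τ: apply τ first, then σ
1 →τ 3 →σ 4
2 →τ 2 →σ 1
3 →τ 4 →σ 2
4 →τ 1 →σ 3

σ∘τ = [4 1 2 3]


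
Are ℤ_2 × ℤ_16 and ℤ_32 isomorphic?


Comparing ℤ_2 × ℤ_16 and ℤ_32:
gcd(2,16) = 2 ≠ 1. Max element order in ℤ_2×ℤ_16 is lcm(2,16) = 16 < 32, so it has no element of order 32

No, ℤ_2 × ℤ_16 ≇ ℤ_32


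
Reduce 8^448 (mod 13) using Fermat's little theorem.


Fermat's little theorem: if p is prime and gcd(a,p)=1, then a^(p-1) ≡ 1 (mod p)
p = 13 is prime, gcd(8,13) = 1
Reduce exponent: 448 mod 12 = 4
So 8^448 ≡ 8^4 (mod 13)
8^4 mod 13 = 1

8^448 ≡ 1 (mod 13)


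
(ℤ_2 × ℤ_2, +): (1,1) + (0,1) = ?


Operation: componentwise addition mod (2, 2)
(1,1) + (0,1) = ((a₁+b₁) mod 2, (a₂+b₂) mod 2) with a = (1,1), b = (0,1)

(1,1) + (0,1) = (1,0)


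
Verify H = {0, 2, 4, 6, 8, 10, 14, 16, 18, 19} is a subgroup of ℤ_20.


Subgroup test for H = {0, 2, 4, 6, 8, 10, 14, 16, 18, 19} in (ℤ_20, +):
(1) 0 ∈ H? Yes
(2) Closure: for all a,b ∈ H, (a+b) mod 20 ∈ H? No  [counterexample: 2 + 10 = 12 ∉ H]
(3) Inverses: for all a ∈ H, -a mod 20 ∈ H? No

No, H is not a subgroup of ℤ_20


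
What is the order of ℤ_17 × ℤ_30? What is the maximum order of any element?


|ℤ_17 × ℤ_30| = 17 × 30 = 510
Max element order = lcm(17,30) = 510
Cyclic? Yes (gcd=1)

|ℤ_17×ℤ_30| = 510, max element order = 510


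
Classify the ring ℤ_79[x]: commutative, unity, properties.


ℤ_79 is a field (n prime), so ℤ_79[x] is a commutative integral domain with unity
Commutative: Yes
Integral domain: Yes
Has unity: Yes

ℤ_79[x]: Commutative=Yes, Unity=Yes


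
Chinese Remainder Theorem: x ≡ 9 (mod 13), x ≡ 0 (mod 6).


m₁ = 13, m₂ = 6, gcd = 1, so CRT applies. M = m₁·m₂ = 78
Let M₁ = M/m₁ = 6, M₂ = M/m₂ = 13
Find y₁ ≡ M₁⁻¹ (mod m₁): 6⁻¹ ≡ 11 (mod 13)
Find y₂ ≡ M₂⁻¹ (mod m₂): 13⁻¹ ≡ 1 (mod 6)
x = a₁·M₁·y₁ + a₂·M₂·y₂ = 9·6·11 + 0·13·1 = 594
Reduce mod 78: x ≡ 48
Check: 48 mod 13 = 9 ✓, 48 mod 6 = 0 ✓

x ≡ 48 (mod 78)


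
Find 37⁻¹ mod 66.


Use the extended Euclidean algorithm to write 1 = 37·s + 66·t; then s mod 66 is the inverse.
Euclidean algorithm:
  37 = 0·66 + 37
  66 = 1·37 + 29
  37 = 1·29 + 8
  29 = 3·8 + 5
  8 = 1·5 + 3
  5 = 1·3 + 2
  3 = 1·2 + 1
  2 = 2·1 + 0
gcd(37,66) = 1
Back-substitution gives: 37·(25) + 66·(-14) = 1
So 37⁻¹ ≡ 25 ≡ 25 (mod 66)
Check: 37 × 25 = 925 ≡ 1 (mod 66) ✓

37⁻¹ ≡ 25 (mod 66)


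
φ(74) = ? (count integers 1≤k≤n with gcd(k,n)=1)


Factor n: 74 = 2 × 37
φ(n) = n · ∏(1 - 1/p) over distinct primes p | n
φ(74) = 74 · (1 - 1/2) · (1 - 1/37) = 36

φ(74) = 36


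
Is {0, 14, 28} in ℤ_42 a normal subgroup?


H = {0, 14, 28} in ℤ_42
ℤ_42 is abelian; every subgroup of an abelian group is normal

Yes, normal subgroup


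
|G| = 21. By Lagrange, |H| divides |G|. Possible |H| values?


Lagrange's theorem: |H| divides |G|
|G| = 21
Divisors of 21: 1, 3, 7, 21

Possible subgroup orders: {1, 3, 7, 21}


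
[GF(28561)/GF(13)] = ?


GF(28561) = GF(13^4), so the extension degree is 4

[GF(28561)/GF(13)] = 4


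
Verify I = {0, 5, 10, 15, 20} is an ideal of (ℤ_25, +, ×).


Check ideal conditions for I = {0, 5, 10, 15, 20} in ℤ_25:
(1) I is an additive subgroup? Yes
(2) For r ∈ ℤ_25 and a ∈ I: r·a ∈ I? Yes

Yes, I is an ideal of ℤ_25


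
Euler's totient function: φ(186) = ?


Factor n: 186 = 2 × 3 × 31
φ(n) = n · ∏(1 - 1/p) over distinct primes p | n
φ(186) = 186 · (1 - 1/2) · (1 - 1/3) · (1 - 1/31) = 60

φ(186) = 60


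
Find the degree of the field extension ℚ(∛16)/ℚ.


∛16 has minimal polynomial x³ - 16 (irreducible over ℚ since 16 is not a perfect cube)

[ℚ(∛16)/ℚ] = 3


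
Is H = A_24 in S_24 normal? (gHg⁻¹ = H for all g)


H = A_24 in S_24
A_24 has index 2 in S_24, and every subgroup of index 2 is normal

Yes, normal subgroup


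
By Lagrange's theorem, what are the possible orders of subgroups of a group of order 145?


Lagrange's theorem: |H| divides |G|
|G| = 145
Divisors of 145: 1, 5, 29, 145

Possible subgroup orders: {1, 5, 29, 145}


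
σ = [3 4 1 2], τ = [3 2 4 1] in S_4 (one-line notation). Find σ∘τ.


σ∘τ: apply τ first, then σ
1 →τ 3 →σ 1
2 →τ 2 →σ 4
3 →τ 4 →σ 2
4 →τ 1 →σ 3

σ∘τ = [1 4 2 3]


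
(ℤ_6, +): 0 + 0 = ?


Operation: addition mod 6
0 + 0 = (a + b) mod 6 with a = 0, b = 0

0 + 0 = 0


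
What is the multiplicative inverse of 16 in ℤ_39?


Use the extended Euclidean algorithm to write 1 = 16·s + 39·t; then s mod 39 is the inverse.
Euclidean algorithm:
  16 = 0·39 + 16
  39 = 2·16 + 7
  16 = 2·7 + 2
  7 = 3·2 + 1
  2 = 2·1 + 0
gcd(16,39) = 1
Back-substitution gives: 16·(-17) + 39·(7) = 1
So 16⁻¹ ≡ -17 ≡ 22 (mod 39)
Check: 16 × 22 = 352 ≡ 1 (mod 39) ✓

16⁻¹ ≡ 22 (mod 39)


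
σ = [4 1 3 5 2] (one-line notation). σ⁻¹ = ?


To find σ⁻¹, swap domain and range:
σ(1) = 4 → σ⁻¹(4) = 1
σ(2) = 1 → σ⁻¹(1) = 2
σ(3) = 3 → σ⁻¹(3) = 3
σ(4) = 5 → σ⁻¹(5) = 4
σ(5) = 2 → σ⁻¹(2) = 5

σ⁻¹ = [2 5 3 1 4]


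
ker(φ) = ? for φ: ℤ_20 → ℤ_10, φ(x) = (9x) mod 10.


Kernel = preimage of identity
ker(φ) = {x ∈ ℤ_20 : 9x ≡ 0 (mod 10)}. Since 10 | 20, φ is well-defined. The kernel is the cyclic subgroup ⟨10⟩ of ℤ_20 (order 2), i.e. {0, 10}

ker(φ) = {0, 10}


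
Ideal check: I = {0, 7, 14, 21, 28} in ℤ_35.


Check ideal conditions for I = {0, 7, 14, 21, 28} in ℤ_35:
(1) I is an additive subgroup? Yes
(2) For r ∈ ℤ_35 and a ∈ I: r·a ∈ I? Yes

Yes, I is an ideal of ℤ_35


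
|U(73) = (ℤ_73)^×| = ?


U(n) is the group of units mod n; |U(n)| = φ(n)
|U(73)| = φ(73) = 72

|U(73) = (ℤ_73)^×| = 72


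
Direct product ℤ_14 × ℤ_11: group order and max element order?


|ℤ_14 × ℤ_11| = 14 × 11 = 154
Max element order = lcm(14,11) = 154
Cyclic? Yes (gcd=1)

|ℤ_14×ℤ_11| = 154, max element order = 154


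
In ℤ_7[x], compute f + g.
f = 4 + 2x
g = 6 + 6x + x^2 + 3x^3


Add coefficients mod 7:
x^0: 4 + 6 = 3 (mod 7)
x^1: 2 + 6 = 1 (mod 7)
x^2: 0 + 1 = 1 (mod 7)
x^3: 0 + 3 = 3 (mod 7)
Result: 3 + x + x^2 + 3x^3

f + g = 3 + x + x^2 + 3x^3


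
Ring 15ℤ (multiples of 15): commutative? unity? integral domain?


15ℤ is a commutative ring under +,× but has no multiplicative identity (1 ∉ 15ℤ); it has no zero divisors, but without unity it is not an integral domain
Commutative: Yes
Integral domain: No
Has unity: No

15ℤ (multiples of 15): Commutative=Yes, Unity=No


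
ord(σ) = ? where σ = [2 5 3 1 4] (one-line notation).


Cycle decomposition: (1 2 5 4)
Cycle lengths: 4
Order = lcm(4) = 4

ord(σ) = 4


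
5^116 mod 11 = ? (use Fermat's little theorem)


Fermat's little theorem: if p is prime and gcd(a,p)=1, then a^(p-1) ≡ 1 (mod p)
p = 11 is prime, gcd(5,11) = 1
Reduce exponent: 116 mod 10 = 6
So 5^116 ≡ 5^6 (mod 11)
5^6 mod 11 = 5

5^116 ≡ 5 (mod 11)


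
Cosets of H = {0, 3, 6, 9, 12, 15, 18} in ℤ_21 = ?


H = {0, 3, 6, 9, 12, 15, 18}, |H| = 7
Number of cosets = |G|/|H| = 21/7 = 3
0 + H = {0, 3, 6, 9, 12, 15, 18}
1 + H = {1, 4, 7, 10, 13, 16, 19}
2 + H = {2, 5, 8, 11, 14, 17, 20}

Cosets: 0+H={0,3,6,9,12,15,18}; 1+H={1,4,7,10,13,16,19}; 2+H={2,5,8,11,14,17,20}


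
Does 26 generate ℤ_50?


g generates ℤ_n iff gcd(g, n) = 1
gcd(26, 50) = 2
Since gcd = 2 ≠ 1, ⟨26⟩ has order 25 < 50, so 26 is not a generator.

No, 26 does not generate ℤ_50


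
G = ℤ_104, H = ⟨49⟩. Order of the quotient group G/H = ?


|⟨49⟩| = n / gcd(49, 104) = 104 / 1 = 104
H is normal (ℤ_104 is abelian).
|G/H| = |G| / |H| = 104 / 104 = 1

|G/H| = 1


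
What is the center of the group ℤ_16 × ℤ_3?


Z(G) = {g ∈ G | gx = xg for all x ∈ G}
Direct product of abelian groups is abelian, so Z(G) = G

Z(ℤ_16 × ℤ_3) = ℤ_16 × ℤ_3


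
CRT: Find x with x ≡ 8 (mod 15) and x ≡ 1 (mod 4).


m₁ = 15, m₂ = 4, gcd = 1, so CRT applies. M = m₁·m₂ = 60
Let M₁ = M/m₁ = 4, M₂ = M/m₂ = 15
Find y₁ ≡ M₁⁻¹ (mod m₁): 4⁻¹ ≡ 4 (mod 15)
Find y₂ ≡ M₂⁻¹ (mod m₂): 15⁻¹ ≡ 3 (mod 4)
x = a₁·M₁·y₁ + a₂·M₂·y₂ = 8·4·4 + 1·15·3 = 173
Reduce mod 60: x ≡ 53
Check: 53 mod 15 = 8 ✓, 53 mod 4 = 1 ✓

x ≡ 53 (mod 60)


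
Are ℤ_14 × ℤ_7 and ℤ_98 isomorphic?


Comparing ℤ_14 × ℤ_7 and ℤ_98:
gcd(14,7) = 7 ≠ 1. Max element order in ℤ_14×ℤ_7 is lcm(14,7) = 14 < 98, so it has no element of order 98

No, ℤ_14 × ℤ_7 ≇ ℤ_98


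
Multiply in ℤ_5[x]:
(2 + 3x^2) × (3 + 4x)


Expand and collect like terms; reduce coefficients mod 5:
x^0: 2·3 = 6 ≡ 1 (mod 5)
x^1: 2·4 + 0·3 = 8 ≡ 3 (mod 5)
x^2: 0·4 + 3·3 = 9 ≡ 4 (mod 5)
x^3: 3·4 = 12 ≡ 2 (mod 5)
Result: 1 + 3x + 4x^2 + 2x^3

f · g = 1 + 3x + 4x^2 + 2x^3


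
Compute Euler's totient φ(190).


Factor n: 190 = 2 × 5 × 19
φ(n) = n · ∏(1 - 1/p) over distinct primes p | n
φ(190) = 190 · (1 - 1/2) · (1 - 1/5) · (1 - 1/19) = 72

φ(190) = 72


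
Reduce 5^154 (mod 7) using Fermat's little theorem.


Fermat's little theorem: if p is prime and gcd(a,p)=1, then a^(p-1) ≡ 1 (mod p)
p = 7 is prime, gcd(5,7) = 1
Reduce exponent: 154 mod 6 = 4
So 5^154 ≡ 5^4 (mod 7)
5^4 mod 7 = 2

5^154 ≡ 2 (mod 7)


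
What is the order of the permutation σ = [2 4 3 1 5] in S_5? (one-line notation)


Cycle decomposition: (1 2 4)
Cycle lengths: 3
Order = lcm(3) = 3

ord(σ) = 3


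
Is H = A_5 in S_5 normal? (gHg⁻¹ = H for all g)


H = A_5 in S_5
A_5 has index 2 in S_5, and every subgroup of index 2 is normal

Yes, normal subgroup


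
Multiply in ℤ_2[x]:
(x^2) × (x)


Expand and collect like terms; reduce coefficients mod 2:
x^0: 0·0 = 0 ≡ 0 (mod 2)
x^1: 0·1 + 0·0 = 0 ≡ 0 (mod 2)
x^2: 0·1 + 1·0 = 0 ≡ 0 (mod 2)
x^3: 1·1 = 1 ≡ 1 (mod 2)
Result: x^3

f · g = x^3


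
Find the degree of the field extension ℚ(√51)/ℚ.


√51 has minimal polynomial x² - 51 (irreducible over ℚ since 51 is squarefree)

[ℚ(√51)/ℚ] = 2


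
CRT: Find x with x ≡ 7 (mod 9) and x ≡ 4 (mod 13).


m₁ = 9, m₂ = 13, gcd = 1, so CRT applies. M = m₁·m₂ = 117
Let M₁ = M/m₁ = 13, M₂ = M/m₂ = 9
Find y₁ ≡ M₁⁻¹ (mod m₁): 13⁻¹ ≡ 7 (mod 9)
Find y₂ ≡ M₂⁻¹ (mod m₂): 9⁻¹ ≡ 3 (mod 13)
x = a₁·M₁·y₁ + a₂·M₂·y₂ = 7·13·7 + 4·9·3 = 745
Reduce mod 117: x ≡ 43
Check: 43 mod 9 = 7 ✓, 43 mod 13 = 4 ✓

x ≡ 43 (mod 117)


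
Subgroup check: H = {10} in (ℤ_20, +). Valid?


Subgroup test for H = {10} in (ℤ_20, +):
(1) 0 ∈ H? No
(2) Closure: for all a,b ∈ H, (a+b) mod 20 ∈ H? No  [counterexample: 10 + 10 = 0 ∉ H]
(3) Inverses: for all a ∈ H, -a mod 20 ∈ H? Yes

No, H is not a subgroup of ℤ_20


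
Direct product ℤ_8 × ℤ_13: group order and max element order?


|ℤ_8 × ℤ_13| = 8 × 13 = 104
Max element order = lcm(8,13) = 104
Cyclic? Yes (gcd=1)

|ℤ_8×ℤ_13| = 104, max element order = 104


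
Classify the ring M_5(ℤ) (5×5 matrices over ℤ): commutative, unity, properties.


Matrix multiplication is non-commutative for n ≥ 2; the identity matrix I is the unity; singular matrices give zero divisors, so not an integral domain
Commutative: No
Integral domain: No
Has unity: Yes

M_5(ℤ) (5×5 matrices over ℤ): Commutative=No, Unity=Yes


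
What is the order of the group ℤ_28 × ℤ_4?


|A × B| = |A| · |B|
|ℤ_28 × ℤ_4| = 28 × 4 = 112

|ℤ_28 × ℤ_4| = 112


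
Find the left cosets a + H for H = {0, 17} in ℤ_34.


H = {0, 17}, |H| = 2
Number of cosets = |G|/|H| = 34/2 = 17
0 + H = {0, 17}
1 + H = {1, 18}
2 + H = {2, 19}
3 + H = {3, 20}
4 + H = {4, 21}
5 + H = {5, 22}
6 + H = {6, 23}
7 + H = {7, 24}
8 + H = {8, 25}
9 + H = {9, 26}
10 + H = {10, 27}
11 + H = {11, 28}
12 + H = {12, 29}
13 + H = {13, 30}
14 + H = {14, 31}
15 + H = {15, 32}
16 + H = {16, 33}

Cosets: 0+H={0,17}; 1+H={1,18}; 2+H={2,19}; 3+H={3,20}; 4+H={4,21}; 5+H={5,22}; 6+H={6,23}; 7+H={7,24}; 8+H={8,25}; 9+H={9,26}; 10+H={10,27}; 11+H={11,28}; 12+H={12,29}; 13+H={13,30}; 14+H={14,31}; 15+H={15,32}; 16+H={16,33}


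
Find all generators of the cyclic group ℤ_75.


g generates ℤ_n iff gcd(g,n) = 1
Prime factors of 75: 3, 5
Generators are g ∈ {1,...,74} not divisible by any of these primes.
Generators: {1, 2, 4, 7, 8, 11, 13, 14, 16, 17, 19, 22, 23, 26, 28, 29, 31, 32, 34, 37, 38, 41, 43, 44, 46, 47, 49, 52, 53, 56, 58, 59, 61, 62, 64, 67, 68, 71, 73, 74}
Number of generators = φ(75) = 40

Generators of ℤ_75 = {1, 2, 4, 7, 8, 11, 13, 14, 16, 17, 19, 22, 23, 26, 28, 29, 31, 32, 34, 37, 38, 41, 43, 44, 46, 47, 49, 52, 53, 56, 58, 59, 61, 62, 64, 67, 68, 71, 73, 74}


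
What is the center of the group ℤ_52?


Z(G) = {g ∈ G | gx = xg for all x ∈ G}
ℤ_52 is abelian, so Z(G) = G

Z(ℤ_52) = ℤ_52


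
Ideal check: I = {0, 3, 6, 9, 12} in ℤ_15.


Check ideal conditions for I = {0, 3, 6, 9, 12} in ℤ_15:
(1) I is an additive subgroup? Yes
(2) For r ∈ ℤ_15 and a ∈ I: r·a ∈ I? Yes

Yes, I is an ideal of ℤ_15


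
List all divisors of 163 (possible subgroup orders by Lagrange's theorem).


Lagrange's theorem: |H| divides |G|
|G| = 163
Divisors of 163: 1, 163

Possible subgroup orders: {1, 163}


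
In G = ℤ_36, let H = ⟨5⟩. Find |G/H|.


|⟨5⟩| = n / gcd(5, 36) = 36 / 1 = 36
H is normal (ℤ_36 is abelian).
|G/H| = |G| / |H| = 36 / 36 = 1

|G/H| = 1


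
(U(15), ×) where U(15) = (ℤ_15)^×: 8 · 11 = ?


Operation: multiplication mod 15
8 · 11 = (a × b) mod 15 with a = 8, b = 11

8 · 11 = 13


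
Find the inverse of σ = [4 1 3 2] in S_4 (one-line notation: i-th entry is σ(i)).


To find σ⁻¹, swap domain and range:
σ(1) = 4 → σ⁻¹(4) = 1
σ(2) = 1 → σ⁻¹(1) = 2
σ(3) = 3 → σ⁻¹(3) = 3
σ(4) = 2 → σ⁻¹(2) = 4

σ⁻¹ = [2 4 3 1]


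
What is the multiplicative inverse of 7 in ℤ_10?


Use the extended Euclidean algorithm to write 1 = 7·s + 10·t; then s mod 10 is the inverse.
Euclidean algorithm:
  7 = 0·10 + 7
  10 = 1·7 + 3
  7 = 2·3 + 1
  3 = 3·1 + 0
gcd(7,10) = 1
Back-substitution gives: 7·(3) + 10·(-2) = 1
So 7⁻¹ ≡ 3 ≡ 3 (mod 10)
Check: 7 × 3 = 21 ≡ 1 (mod 10) ✓

7⁻¹ ≡ 3 (mod 10)


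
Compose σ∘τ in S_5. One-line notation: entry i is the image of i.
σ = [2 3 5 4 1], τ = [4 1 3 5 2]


σ∘τ: apply τ first, then σ
1 →τ 4 →σ 4
2 →τ 1 →σ 2
3 →τ 3 →σ 5
4 →τ 5 →σ 1
5 →τ 2 →σ 3

σ∘τ = [4 2 5 1 3]


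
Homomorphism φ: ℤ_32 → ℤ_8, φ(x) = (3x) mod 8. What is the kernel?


Kernel = preimage of identity
ker(φ) = {x ∈ ℤ_32 : 3x ≡ 0 (mod 8)}. Since 8 | 32, φ is well-defined. The kernel is the cyclic subgroup ⟨8⟩ of ℤ_32 (order 4), i.e. {0, 8, 16, 24}

ker(φ) = {0, 8, 16, 24}


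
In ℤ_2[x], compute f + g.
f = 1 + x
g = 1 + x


Add coefficients mod 2:
x^0: 1 + 1 = 0 (mod 2)
x^1: 1 + 1 = 0 (mod 2)
Result: 0

f + g = 0


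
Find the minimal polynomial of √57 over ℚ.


√57 satisfies x² - 57 = 0, irreducible over ℚ since 57 is squarefree

Minimal polynomial: x² - 57


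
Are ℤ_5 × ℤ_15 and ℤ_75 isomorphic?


Comparing ℤ_5 × ℤ_15 and ℤ_75:
gcd(5,15) = 5 ≠ 1. Max element order in ℤ_5×ℤ_15 is lcm(5,15) = 15 < 75, so it has no element of order 75

No, ℤ_5 × ℤ_15 ≇ ℤ_75


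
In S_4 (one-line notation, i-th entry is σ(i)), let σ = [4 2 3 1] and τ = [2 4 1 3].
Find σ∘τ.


σ∘τ: apply τ first, then σ
1 →τ 2 →σ 2
2 →τ 4 →σ 1
3 →τ 1 →σ 4
4 →τ 3 →σ 3

σ∘τ = [2 1 4 3]


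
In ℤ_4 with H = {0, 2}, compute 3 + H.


3 + H = {3 + h (mod 4) : h ∈ H}
3+0=3, 3+2=1
3 + H = {1, 3} = 1 + H

3 + H = {1, 3}


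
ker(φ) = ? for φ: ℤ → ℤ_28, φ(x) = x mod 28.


Kernel = preimage of identity
ker(φ) = {x ∈ ℤ : x ≡ 0 (mod 28)} = 28ℤ = {0, ±28, ±56, ...}

ker(φ) = 28ℤ


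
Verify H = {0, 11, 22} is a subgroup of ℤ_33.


Subgroup test for H = {0, 11, 22} in (ℤ_33, +):
(1) 0 ∈ H? Yes
(2) Closure: for all a,b ∈ H, (a+b) mod 33 ∈ H? Yes
(3) Inverses: for all a ∈ H, -a mod 33 ∈ H? Yes

Yes, H is a subgroup of ℤ_33


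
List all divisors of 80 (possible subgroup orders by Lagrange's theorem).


Lagrange's theorem: |H| divides |G|
|G| = 80
Divisors of 80: 1, 2, 4, 5, 8, 10, 16, 20, 40, 80

Possible subgroup orders: {1, 2, 4, 5, 8, 10, 16, 20, 40, 80}


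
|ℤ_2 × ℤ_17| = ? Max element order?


|ℤ_2 × ℤ_17| = 2 × 17 = 34
Max element order = lcm(2,17) = 34
Cyclic? Yes (gcd=1)

|ℤ_2×ℤ_17| = 34, max element order = 34


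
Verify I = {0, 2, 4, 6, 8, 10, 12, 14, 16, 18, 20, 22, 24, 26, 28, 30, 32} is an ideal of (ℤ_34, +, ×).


Check ideal conditions for I = {0, 2, 4, 6, 8, 10, 12, 14, 16, 18, 20, 22, 24, 26, 28, 30, 32} in ℤ_34:
(1) I is an additive subgroup? Yes
(2) For r ∈ ℤ_34 and a ∈ I: r·a ∈ I? Yes

Yes, I is an ideal of ℤ_34


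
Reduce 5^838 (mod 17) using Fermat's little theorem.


Fermat's little theorem: if p is prime and gcd(a,p)=1, then a^(p-1) ≡ 1 (mod p)
p = 17 is prime, gcd(5,17) = 1
Reduce exponent: 838 mod 16 = 6
So 5^838 ≡ 5^6 (mod 17)
5^6 mod 17 = 2

5^838 ≡ 2 (mod 17)
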